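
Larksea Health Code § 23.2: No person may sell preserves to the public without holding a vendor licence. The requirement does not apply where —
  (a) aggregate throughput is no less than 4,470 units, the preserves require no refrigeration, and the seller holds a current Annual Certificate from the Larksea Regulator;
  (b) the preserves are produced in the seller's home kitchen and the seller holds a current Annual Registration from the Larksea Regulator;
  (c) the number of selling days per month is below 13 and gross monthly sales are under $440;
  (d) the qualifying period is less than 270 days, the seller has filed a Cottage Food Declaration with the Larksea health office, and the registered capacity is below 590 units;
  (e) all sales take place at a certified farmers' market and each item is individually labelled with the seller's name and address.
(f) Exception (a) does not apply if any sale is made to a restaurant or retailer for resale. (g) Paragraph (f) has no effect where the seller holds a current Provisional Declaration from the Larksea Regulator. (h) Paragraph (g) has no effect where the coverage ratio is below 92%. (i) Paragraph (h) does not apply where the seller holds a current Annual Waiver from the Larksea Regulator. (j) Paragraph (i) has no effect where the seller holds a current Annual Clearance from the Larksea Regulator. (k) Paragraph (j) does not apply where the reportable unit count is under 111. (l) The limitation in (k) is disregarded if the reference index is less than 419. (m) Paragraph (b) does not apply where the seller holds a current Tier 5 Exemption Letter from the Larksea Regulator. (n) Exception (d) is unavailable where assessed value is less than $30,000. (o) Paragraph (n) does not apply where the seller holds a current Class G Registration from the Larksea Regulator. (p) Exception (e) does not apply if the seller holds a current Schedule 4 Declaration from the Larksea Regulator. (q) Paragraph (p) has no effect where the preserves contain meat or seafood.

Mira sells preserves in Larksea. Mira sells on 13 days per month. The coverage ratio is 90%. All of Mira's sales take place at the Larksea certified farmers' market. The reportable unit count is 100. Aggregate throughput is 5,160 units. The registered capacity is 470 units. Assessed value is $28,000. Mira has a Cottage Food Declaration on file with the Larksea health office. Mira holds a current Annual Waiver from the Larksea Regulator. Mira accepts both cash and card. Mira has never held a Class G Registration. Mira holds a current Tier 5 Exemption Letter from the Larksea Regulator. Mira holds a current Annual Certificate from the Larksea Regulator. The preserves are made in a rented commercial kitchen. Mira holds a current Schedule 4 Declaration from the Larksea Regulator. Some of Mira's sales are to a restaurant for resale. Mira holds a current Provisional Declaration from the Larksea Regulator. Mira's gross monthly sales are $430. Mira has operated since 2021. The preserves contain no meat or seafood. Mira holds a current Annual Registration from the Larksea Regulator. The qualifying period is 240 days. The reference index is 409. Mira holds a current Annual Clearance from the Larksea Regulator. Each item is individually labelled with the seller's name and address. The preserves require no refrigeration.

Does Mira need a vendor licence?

Yes — Mira must hold a vendor licence.

Exception (a)'s conditions are all satisfied: aggregate throughput is 5,160 units, meeting the 4,470 units threshold; the preserves are shelf-stable; a current Annual Certificate is held. Turning to paragraphs (f)–(l): (f) operates against (a): some sales are to a restaurant for resale. (g) would limit (f) — a current Provisional Declaration is held — but (h) sets (g) aside: (h) operates against (g): the coverage ratio is 90%, below the 92% limit. (i) would limit (h) — a current Annual Waiver is held — but (j) sets (i) aside: (j) operates against (i): a current Annual Clearance is held. (k) would limit (j) — the reportable unit count is 100, under the 111 limit — but (l) sets (k) aside: (l) is engaged — the reference index is 409, less than the 419 limit. (a) is therefore removed.
Exception (b) fails — the preserves are made in a commercial kitchen, not a home kitchen.
Exception (c) does not apply: the number of selling days per month is 13, not below 13.
Exception (d): the qualifying period is 240 days, less than the 270 days limit; a Cottage Food Declaration is on file; the registered capacity is 470 units, below the 590 units limit — every condition holds. But applying paragraphs (n)–(o): (n) operates against (d): assessed value is $28,000, less than the $30,000 limit. (o), which would lift (n), is not triggered — there is no Class G Registration in force. (d) is therefore removed.
Exception (e)'s conditions are all satisfied: all sales are at a certified farmers' market; items are individually labelled. But: (p) operates — a current Schedule 4 Declaration is held. (q) is not engaged (the preserves contain no meat or seafood), so (p) stands. So (e) is unavailable.
None of the exceptions is available; § 23.2 applies in full.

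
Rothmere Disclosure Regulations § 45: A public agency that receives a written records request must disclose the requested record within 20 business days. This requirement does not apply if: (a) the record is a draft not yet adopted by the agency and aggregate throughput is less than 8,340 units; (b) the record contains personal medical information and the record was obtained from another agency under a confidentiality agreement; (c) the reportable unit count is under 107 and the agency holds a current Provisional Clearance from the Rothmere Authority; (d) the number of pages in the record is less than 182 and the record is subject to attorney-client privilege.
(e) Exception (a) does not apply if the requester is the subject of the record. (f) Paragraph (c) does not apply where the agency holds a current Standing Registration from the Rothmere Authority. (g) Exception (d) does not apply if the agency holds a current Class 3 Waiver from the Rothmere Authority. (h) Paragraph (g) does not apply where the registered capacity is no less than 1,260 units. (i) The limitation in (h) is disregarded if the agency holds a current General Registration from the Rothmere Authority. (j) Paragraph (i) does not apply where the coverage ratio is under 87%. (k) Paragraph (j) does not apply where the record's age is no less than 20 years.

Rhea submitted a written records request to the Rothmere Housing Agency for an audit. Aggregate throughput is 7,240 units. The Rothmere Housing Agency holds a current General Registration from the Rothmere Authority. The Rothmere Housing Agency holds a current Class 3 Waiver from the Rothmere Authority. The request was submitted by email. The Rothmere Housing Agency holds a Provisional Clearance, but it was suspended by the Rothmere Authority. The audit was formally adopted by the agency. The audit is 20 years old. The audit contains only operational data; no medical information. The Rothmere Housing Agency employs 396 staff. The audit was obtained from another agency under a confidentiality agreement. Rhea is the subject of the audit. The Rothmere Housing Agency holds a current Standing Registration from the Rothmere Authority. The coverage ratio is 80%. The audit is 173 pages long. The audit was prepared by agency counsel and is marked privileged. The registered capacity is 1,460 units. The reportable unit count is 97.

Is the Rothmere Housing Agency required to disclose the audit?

Exception (a) does not apply: the audit has been formally adopted.
Exception (b) does not apply: the audit contains only operational data.
Exception (c) requires that the agency holds a current Provisional Clearance from the Rothmere Authority; but no current Provisional Clearance is held, so (c) is unavailable.
All of (d)'s requirements are met (the number of pages in the record is 173, less than the 182 limit; the audit is privileged). Turning to paragraphs (g)–(k): (g) applies — a current Class 3 Waiver is held. (h) would limit (g) — the registered capacity is 1,460 units, meeting the 1,260 units threshold — but (i) sets (h) aside: (i) operates against (h): a current General Registration is held. (j) is engaged (the coverage ratio is 80%, under the 87% limit), but is overridden by (k): (k) is engaged — the record's age is 20 years, meeting the 20 years threshold. So (d) is unavailable.
No exception displaces § 45.

Yes — the Rothmere Housing Agency must disclose the audit.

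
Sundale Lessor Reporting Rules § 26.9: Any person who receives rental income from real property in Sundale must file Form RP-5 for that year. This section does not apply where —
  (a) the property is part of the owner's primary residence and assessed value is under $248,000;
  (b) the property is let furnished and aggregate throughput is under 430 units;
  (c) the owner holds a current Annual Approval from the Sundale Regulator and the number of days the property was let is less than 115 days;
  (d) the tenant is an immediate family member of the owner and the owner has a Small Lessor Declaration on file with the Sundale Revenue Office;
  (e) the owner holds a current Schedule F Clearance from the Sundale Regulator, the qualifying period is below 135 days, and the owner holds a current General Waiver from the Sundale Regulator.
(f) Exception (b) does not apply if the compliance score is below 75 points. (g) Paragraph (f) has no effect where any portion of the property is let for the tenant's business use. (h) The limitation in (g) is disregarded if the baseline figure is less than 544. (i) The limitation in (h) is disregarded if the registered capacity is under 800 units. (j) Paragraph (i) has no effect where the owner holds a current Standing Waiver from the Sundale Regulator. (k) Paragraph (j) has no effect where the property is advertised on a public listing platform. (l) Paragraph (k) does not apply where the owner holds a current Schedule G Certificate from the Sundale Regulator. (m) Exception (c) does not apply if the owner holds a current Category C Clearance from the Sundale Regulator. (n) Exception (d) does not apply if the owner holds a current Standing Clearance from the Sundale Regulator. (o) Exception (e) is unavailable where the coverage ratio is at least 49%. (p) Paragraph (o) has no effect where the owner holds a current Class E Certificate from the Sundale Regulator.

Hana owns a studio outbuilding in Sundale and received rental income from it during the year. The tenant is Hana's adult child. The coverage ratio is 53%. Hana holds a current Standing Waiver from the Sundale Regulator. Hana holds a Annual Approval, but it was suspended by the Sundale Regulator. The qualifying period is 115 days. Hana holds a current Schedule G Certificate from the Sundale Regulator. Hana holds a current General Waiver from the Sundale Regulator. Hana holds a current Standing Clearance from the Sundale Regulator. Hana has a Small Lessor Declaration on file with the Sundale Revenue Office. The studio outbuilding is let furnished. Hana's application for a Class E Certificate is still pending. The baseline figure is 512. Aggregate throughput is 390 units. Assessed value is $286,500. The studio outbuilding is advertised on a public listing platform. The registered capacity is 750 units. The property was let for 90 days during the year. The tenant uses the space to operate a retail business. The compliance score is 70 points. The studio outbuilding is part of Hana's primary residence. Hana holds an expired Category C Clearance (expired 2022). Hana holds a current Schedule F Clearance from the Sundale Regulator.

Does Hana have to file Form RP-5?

Exception (a) does not apply: assessed value is $286,500, not under $248,000.
Exception (b): the property is let furnished; aggregate throughput is 390 units, under the 430 units limit — every condition holds. However, paragraphs (f)–(l) must be considered: (f) applies — the compliance score is 70 points, below the 75 points limit. (g) is engaged (the space is let for business use), but is displaced by (h): (h) operates against (g): the baseline figure is 512, less than the 544 limit. (i) operates (the registered capacity is 750 units, under the 800 units limit), but is overridden by (j): (j) applies — a current Standing Waiver is held. (k) is triggered (the property is publicly advertised), but is itself disapplied by (l): (l) operates against (k): a current Schedule G Certificate is held. Exception (b) does not apply.
Exception (c) does not apply: no current Annual Approval is held.
Exception (d): the tenant is an immediate family member; a Small Lessor Declaration is on file — every condition holds. But applying paragraph (n): (n) operates — a current Standing Clearance is held. Exception (d) does not apply.
Exception (e): a current Schedule F Clearance is held; the qualifying period is 115 days, below the 135 days limit; a current General Waiver is held — every condition holds. But applying paragraphs (o)–(p): (o) operates against (e): the coverage ratio is 53%, meeting the 49% threshold. (p) is not triggered (no current Class E Certificate is held), so (o) stands. So (e) is unavailable.
No exception is made out. Hana falls within the general rule.

Yes — Hana must file Form RP-5.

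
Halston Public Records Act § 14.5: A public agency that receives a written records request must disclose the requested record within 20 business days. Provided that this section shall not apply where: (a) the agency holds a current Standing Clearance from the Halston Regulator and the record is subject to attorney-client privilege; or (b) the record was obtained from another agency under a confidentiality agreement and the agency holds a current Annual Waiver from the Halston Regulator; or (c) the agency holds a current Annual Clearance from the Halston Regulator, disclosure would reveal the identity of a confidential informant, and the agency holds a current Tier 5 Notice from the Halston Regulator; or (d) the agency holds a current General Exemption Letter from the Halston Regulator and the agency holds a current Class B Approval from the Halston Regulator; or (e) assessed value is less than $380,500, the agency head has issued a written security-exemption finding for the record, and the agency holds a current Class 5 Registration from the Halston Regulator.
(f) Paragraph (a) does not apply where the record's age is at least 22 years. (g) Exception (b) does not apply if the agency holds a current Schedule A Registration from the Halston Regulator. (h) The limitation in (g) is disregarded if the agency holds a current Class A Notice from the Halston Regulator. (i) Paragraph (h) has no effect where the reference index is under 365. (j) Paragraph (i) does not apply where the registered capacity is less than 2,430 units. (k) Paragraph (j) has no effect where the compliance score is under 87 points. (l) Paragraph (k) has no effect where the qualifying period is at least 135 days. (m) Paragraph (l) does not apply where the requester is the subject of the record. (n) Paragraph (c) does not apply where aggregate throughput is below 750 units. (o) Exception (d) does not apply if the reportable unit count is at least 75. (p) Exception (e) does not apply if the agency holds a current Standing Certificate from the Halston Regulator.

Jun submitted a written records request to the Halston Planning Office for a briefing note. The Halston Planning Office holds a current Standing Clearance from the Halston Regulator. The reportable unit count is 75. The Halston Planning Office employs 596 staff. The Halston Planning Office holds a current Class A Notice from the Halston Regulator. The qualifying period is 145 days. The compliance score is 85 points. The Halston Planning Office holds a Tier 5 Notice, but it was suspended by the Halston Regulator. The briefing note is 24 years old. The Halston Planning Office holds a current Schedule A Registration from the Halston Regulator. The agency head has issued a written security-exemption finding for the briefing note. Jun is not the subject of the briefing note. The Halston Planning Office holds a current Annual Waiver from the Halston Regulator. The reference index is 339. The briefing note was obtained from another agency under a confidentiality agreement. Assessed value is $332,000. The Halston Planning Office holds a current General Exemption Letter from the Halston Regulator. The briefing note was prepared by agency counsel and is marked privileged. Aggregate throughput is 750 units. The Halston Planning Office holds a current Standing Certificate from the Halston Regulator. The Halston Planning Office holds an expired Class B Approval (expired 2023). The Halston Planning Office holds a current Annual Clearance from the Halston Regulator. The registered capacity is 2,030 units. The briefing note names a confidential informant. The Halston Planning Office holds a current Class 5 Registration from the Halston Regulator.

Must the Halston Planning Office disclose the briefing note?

Exception (a) is satisfied on its face — a current Standing Clearance is held; the briefing note is privileged. But applying paragraph (f): (f) operates — the record's age is 24 years, meeting the 22 years threshold. Exception (a) does not apply.
Exception (b) is satisfied on its face — the briefing note was obtained under a confidentiality agreement; a current Annual Waiver is held. Under paragraphs (g)–(m): (g) applies (a current Schedule A Registration is held), but is displaced by (h): (h) operates against (g): a current Class A Notice is held. (i) would limit (h) — the reference index is 339, under the 365 limit — but (j) sets (i) aside: (j) is engaged — the registered capacity is 2,030 units, less than the 2,430 units limit. (k) would limit (j) — the compliance score is 85 points, under the 87 points limit — but (l) sets (k) aside: (l) operates — the qualifying period is 145 days, meeting the 135 days threshold. (m), which would lift (l), is not engaged — Jun is not the subject of the briefing note. So (b) applies.
Exception (c) does not apply: there is no Tier 5 Notice in force.
Exception (d) fails — there is no Class B Approval in force.
Exception (e): assessed value is $332,000, less than the $380,500 limit; a written security-exemption finding has been issued; a current Class 5 Registration is held — every condition holds. Turning to paragraph (p): (p) operates against (e): a current Standing Certificate is held. Exception (e) does not apply.

No — exception (b) applies; the Halston Planning Office is not required to disclose the briefing note.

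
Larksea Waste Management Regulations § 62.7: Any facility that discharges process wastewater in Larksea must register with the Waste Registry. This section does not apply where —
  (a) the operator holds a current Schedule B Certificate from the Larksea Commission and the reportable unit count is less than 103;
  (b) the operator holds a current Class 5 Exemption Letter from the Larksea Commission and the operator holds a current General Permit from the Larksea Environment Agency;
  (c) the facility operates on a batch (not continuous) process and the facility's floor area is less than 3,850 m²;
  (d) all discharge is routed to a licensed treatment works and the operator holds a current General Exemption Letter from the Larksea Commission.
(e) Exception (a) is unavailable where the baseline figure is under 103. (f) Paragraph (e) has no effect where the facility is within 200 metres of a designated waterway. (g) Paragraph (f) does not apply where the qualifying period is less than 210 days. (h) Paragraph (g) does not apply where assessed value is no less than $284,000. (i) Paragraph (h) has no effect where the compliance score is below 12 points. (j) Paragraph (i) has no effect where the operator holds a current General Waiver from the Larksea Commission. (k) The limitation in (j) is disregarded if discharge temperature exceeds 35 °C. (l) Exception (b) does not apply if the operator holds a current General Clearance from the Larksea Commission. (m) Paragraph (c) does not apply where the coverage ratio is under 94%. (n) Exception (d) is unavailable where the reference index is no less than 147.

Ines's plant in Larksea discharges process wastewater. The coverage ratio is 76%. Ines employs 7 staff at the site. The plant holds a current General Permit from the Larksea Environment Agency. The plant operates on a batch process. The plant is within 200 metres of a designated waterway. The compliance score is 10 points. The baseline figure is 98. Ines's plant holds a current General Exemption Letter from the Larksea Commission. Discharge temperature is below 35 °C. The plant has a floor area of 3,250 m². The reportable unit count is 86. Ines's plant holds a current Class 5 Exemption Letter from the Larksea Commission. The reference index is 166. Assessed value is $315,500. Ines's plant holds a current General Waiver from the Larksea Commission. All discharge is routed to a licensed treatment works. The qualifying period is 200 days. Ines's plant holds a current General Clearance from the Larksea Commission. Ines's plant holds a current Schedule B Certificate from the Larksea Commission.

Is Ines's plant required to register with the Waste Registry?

Exception (a) is satisfied on its face — a current Schedule B Certificate is held; the reportable unit count is 86, less than the 103 limit. Considering the limiting provisions: (e) operates (the baseline figure is 98, under the 103 limit), but yields to (f): (f) operates — the plant is within 200 m of a designated waterway. (g) is triggered (the qualifying period is 200 days, less than the 210 days limit), but yields to (h): (h) applies — assessed value is $315,500, meeting the $284,000 threshold. (i) would limit (h) — the compliance score is 10 points, below the 12 points limit — but (j) sets (i) aside: (j) operates against (i): a current General Waiver is held. (k), which would lift (j), does not operate here — discharge temperature is below 35 °C. (a) remains available.
Exception (b) is satisfied on its face — a current Class 5 Exemption Letter is held; a current General Permit is held. But: (l) operates — a current General Clearance is held. Exception (b) does not apply.
Exception (c) is satisfied on its face — the facility operates on a batch process; the facility's floor area is 3,250 m², less than the 3,850 m² limit. But applying paragraph (m): (m) operates against (c): the coverage ratio is 76%, under the 94% limit. So (c) is unavailable.
Exception (d) is satisfied on its face — discharge is routed to a licensed treatment works; a current General Exemption Letter is held. However, paragraph (n) must be considered: (n) is triggered — the reference index is 166, meeting the 147 threshold. (d) is therefore removed.

No — exception (a) applies; Ines's plant is not required to register with the Waste Registry.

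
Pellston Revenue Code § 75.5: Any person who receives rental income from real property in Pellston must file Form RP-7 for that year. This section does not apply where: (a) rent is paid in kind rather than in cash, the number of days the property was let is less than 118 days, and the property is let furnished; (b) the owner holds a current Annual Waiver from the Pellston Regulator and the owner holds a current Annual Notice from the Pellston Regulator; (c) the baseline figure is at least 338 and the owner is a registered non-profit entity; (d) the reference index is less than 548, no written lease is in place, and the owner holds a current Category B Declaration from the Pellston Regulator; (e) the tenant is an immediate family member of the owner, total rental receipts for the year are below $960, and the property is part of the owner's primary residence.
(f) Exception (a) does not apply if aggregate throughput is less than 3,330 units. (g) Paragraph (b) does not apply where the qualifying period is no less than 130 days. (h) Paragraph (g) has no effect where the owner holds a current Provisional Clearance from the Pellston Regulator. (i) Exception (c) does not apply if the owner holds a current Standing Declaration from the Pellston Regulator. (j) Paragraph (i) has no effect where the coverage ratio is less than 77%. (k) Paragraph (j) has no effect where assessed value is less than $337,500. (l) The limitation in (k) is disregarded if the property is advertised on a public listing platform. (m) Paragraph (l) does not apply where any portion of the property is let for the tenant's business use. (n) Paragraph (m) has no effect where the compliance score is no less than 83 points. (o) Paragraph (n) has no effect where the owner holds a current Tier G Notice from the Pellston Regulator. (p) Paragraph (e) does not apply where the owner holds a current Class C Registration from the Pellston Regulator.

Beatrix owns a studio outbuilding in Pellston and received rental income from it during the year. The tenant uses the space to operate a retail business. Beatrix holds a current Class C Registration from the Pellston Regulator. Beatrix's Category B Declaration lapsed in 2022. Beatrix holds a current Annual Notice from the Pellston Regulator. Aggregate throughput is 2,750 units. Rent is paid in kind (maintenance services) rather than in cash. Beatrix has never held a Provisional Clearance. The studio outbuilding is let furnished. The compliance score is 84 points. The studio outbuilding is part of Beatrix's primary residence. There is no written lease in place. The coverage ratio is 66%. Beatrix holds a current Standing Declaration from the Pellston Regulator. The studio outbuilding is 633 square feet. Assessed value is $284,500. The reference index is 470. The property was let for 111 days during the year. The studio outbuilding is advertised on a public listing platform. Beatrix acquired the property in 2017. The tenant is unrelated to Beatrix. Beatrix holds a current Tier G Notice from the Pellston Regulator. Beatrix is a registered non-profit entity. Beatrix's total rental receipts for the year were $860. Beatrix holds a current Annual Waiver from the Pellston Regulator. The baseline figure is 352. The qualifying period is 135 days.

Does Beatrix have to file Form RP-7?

Yes — Beatrix must file Form RP-7.

Exception (a): rent is paid in kind; the number of days the property was let is 111 days, less than the 118 days limit; the property is let furnished — every condition holds. However, paragraph (f) must be considered: (f) is triggered — aggregate throughput is 2,750 units, less than the 3,330 units limit. Exception (a) does not apply.
Exception (b): a current Annual Waiver is held; a current Annual Notice is held — every condition holds. Turning to paragraphs (g)–(h): (g) operates — the qualifying period is 135 days, meeting the 130 days threshold. (h), which would lift (g), does not operate here — no current Provisional Clearance is held. So (b) is unavailable.
Exception (c)'s conditions are all satisfied: the baseline figure is 352, meeting the 338 threshold; Beatrix is a registered non-profit. However, paragraphs (i)–(o) must be considered: (i) operates against (c): a current Standing Declaration is held. (j) applies (the coverage ratio is 66%, less than the 77% limit), but is displaced by (k): (k) is engaged — assessed value is $284,500, less than the $337,500 limit. (l) is triggered (the property is publicly advertised), but is set aside by (m): (m) is triggered — the space is let for business use. (n) would limit (m) — the compliance score is 84 points, meeting the 83 points threshold — but (o) sets (n) aside: (o) applies — a current Tier G Notice is held. (c) is therefore removed.
Exception (d) does not apply: no current Category B Declaration is held.
Exception (e) fails — the tenant is unrelated to the owner.
Every exception is unavailable, so the rule governs.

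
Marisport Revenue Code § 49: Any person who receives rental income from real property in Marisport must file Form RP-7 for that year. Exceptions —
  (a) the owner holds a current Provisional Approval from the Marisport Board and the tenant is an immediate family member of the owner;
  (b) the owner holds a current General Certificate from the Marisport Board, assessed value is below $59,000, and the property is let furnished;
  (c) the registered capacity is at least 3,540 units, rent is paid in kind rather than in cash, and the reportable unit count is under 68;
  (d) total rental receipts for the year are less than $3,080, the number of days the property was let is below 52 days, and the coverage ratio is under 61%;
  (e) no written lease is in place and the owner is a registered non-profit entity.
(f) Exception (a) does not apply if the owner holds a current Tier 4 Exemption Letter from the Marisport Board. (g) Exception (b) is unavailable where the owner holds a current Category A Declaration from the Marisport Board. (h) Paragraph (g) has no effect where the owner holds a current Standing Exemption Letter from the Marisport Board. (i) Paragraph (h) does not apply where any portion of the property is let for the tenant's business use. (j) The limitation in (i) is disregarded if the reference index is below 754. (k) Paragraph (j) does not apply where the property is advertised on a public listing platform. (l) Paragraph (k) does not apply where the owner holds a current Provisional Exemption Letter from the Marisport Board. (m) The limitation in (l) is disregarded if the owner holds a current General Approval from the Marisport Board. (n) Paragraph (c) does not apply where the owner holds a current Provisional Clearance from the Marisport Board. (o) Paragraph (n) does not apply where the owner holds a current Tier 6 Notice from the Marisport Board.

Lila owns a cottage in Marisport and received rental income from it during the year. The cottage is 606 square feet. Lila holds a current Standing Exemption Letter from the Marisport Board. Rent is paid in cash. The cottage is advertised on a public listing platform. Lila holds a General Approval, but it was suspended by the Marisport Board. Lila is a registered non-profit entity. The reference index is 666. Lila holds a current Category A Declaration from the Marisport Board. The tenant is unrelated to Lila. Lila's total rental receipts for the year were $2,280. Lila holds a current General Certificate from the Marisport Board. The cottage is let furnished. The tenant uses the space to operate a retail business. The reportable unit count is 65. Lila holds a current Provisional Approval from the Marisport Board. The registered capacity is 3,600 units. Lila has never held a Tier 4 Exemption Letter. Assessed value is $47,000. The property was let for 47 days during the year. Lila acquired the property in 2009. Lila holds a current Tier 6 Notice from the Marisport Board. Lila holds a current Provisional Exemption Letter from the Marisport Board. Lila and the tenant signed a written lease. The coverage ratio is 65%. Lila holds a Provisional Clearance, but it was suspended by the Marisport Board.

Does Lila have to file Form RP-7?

No — exception (b) applies; Lila is not required to file Form RP-7.

Exception (a) fails — the tenant is unrelated to the owner.
Exception (b) is satisfied on its face — a current General Certificate is held; assessed value is $47,000, below the $59,000 limit; the property is let furnished. As to paragraphs (g)–(m): (g) would limit (b) — a current Category A Declaration is held — but (h) sets (g) aside: (h) is triggered — a current Standing Exemption Letter is held. (i) applies (the space is let for business use), but is displaced by (j): (j) is triggered — the reference index is 666, below the 754 limit. (k) is triggered (the property is publicly advertised), but is itself disapplied by (l): (l) operates against (k): a current Provisional Exemption Letter is held. (m), which would lift (l), is inapplicable — there is no General Approval in force. Exception (b) stands.
Exception (c) fails — rent is paid in cash.
Exception (d) fails — the coverage ratio is 65%, not under 61%.
Exception (e) does not apply: a written lease is in place.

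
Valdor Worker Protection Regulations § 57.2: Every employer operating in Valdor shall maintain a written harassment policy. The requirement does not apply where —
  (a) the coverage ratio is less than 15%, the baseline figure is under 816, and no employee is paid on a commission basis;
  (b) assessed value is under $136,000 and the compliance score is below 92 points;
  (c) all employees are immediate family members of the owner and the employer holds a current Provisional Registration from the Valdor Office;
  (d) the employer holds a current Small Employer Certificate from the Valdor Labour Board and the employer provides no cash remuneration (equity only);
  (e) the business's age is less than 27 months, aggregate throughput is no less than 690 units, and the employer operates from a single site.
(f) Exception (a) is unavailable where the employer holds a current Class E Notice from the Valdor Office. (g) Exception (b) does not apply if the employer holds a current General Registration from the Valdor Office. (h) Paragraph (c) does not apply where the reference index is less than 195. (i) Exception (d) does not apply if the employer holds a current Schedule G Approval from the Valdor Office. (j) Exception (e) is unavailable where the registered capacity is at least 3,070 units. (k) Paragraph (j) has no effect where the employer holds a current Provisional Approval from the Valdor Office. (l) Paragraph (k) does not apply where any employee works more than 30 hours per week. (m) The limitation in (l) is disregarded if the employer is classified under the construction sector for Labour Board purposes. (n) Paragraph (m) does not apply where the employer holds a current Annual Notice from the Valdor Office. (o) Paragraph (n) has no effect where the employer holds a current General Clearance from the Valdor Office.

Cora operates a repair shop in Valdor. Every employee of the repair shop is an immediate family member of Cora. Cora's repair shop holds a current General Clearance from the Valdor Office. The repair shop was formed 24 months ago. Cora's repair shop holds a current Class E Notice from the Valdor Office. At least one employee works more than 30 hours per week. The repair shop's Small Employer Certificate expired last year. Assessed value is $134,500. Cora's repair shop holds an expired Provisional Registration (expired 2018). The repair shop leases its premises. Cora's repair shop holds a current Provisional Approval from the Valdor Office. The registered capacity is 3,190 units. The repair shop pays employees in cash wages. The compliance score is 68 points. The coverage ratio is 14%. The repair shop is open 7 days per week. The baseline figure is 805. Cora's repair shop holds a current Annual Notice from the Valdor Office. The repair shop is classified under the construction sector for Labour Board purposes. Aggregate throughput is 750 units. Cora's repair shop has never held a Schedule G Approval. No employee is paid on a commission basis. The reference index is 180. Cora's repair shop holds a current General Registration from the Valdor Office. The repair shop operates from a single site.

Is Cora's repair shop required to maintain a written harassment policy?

No — exception (e) applies; Cora's repair shop is not required to maintain a written harassment policy.

All of (a)'s requirements are met (the coverage ratio is 14%, less than the 15% limit; the baseline figure is 805, under the 816 limit; no employee is paid on commission). Turning to paragraph (f): (f) operates against (a): a current Class E Notice is held. Exception (a) does not apply.
Exception (b) is satisfied on its face — assessed value is $134,500, under the $136,000 limit; the compliance score is 68 points, below the 92 points limit. Turning to paragraph (g): (g) operates against (b): a current General Registration is held. So (b) is unavailable.
Exception (c) does not apply: no current Provisional Registration is held.
Exception (d) does not apply: the Small Employer Certificate has expired.
Exception (e): the business's age is 24 months, less than the 27 months limit; aggregate throughput is 750 units, meeting the 690 units threshold; the employer operates from a single site — every condition holds. Considering the limiting provisions: (j) would limit (e) — the registered capacity is 3,190 units, meeting the 3,070 units threshold — but (k) sets (j) aside: (k) applies — a current Provisional Approval is held. (l) would limit (k) — at least one employee exceeds 30 hours/week — but (m) sets (l) aside: (m) is engaged — the repair shop is classified under the construction sector. (n) would limit (m) — a current Annual Notice is held — but (o) sets (n) aside: (o) operates against (n): a current General Clearance is held. Exception (e) stands.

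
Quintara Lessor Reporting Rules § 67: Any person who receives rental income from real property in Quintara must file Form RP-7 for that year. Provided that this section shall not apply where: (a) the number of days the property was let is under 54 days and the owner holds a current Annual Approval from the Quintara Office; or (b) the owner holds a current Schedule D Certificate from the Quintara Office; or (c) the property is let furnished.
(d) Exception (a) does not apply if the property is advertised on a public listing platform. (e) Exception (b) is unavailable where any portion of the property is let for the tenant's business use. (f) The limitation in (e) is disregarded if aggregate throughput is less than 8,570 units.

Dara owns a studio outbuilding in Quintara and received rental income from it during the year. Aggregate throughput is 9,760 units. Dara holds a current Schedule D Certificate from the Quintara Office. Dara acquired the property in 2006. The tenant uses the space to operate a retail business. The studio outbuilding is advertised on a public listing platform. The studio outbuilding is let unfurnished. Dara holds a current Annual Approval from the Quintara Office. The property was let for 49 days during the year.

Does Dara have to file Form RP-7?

Yes — Dara must file Form RP-7.

All of (a)'s requirements are met (the number of days the property was let is 49 days, under the 54 days limit; a current Annual Approval is held). But: (d) applies — the property is publicly advertised. (a) is therefore removed.
Exception (b): a current Schedule D Certificate is held — every condition holds. But applying paragraphs (e)–(f): (e) is engaged — the space is let for business use. (f) is not engaged (aggregate throughput is 9,760 units, not less than 8,570 units), so (e) stands. Exception (b) does not apply.
Exception (c) does not apply: the property is let unfurnished.
No exception is made out. Dara falls within the general rule.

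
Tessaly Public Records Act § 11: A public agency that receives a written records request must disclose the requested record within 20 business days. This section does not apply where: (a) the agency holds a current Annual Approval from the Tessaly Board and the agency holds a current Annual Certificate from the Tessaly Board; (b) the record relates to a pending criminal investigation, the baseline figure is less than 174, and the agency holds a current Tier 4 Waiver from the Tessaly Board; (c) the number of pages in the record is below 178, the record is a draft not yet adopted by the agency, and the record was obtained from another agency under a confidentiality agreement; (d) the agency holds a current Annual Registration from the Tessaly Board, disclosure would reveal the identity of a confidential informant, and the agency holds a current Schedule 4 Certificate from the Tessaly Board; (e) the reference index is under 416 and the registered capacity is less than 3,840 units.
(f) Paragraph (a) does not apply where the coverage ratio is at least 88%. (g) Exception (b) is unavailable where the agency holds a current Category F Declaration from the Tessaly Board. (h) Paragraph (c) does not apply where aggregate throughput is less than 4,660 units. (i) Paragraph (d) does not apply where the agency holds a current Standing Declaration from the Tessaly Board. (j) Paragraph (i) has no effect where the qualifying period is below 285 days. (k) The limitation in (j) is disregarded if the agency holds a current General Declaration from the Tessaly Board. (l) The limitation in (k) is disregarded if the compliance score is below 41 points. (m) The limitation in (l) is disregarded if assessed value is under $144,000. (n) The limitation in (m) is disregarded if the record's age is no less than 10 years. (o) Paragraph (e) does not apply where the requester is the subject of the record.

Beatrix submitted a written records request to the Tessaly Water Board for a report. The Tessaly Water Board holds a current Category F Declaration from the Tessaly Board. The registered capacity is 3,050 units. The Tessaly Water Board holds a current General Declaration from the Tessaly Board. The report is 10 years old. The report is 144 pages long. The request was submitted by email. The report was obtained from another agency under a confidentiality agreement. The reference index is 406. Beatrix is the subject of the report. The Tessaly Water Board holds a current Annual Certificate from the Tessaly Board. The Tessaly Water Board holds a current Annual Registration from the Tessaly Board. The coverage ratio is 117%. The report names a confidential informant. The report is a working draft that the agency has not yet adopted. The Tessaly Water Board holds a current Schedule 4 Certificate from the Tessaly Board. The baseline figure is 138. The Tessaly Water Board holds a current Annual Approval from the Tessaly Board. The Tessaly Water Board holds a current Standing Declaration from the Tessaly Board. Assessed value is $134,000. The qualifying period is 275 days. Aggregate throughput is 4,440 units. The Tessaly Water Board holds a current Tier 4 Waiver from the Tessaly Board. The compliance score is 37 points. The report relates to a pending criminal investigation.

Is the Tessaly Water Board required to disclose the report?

Exception (a) is satisfied on its face — a current Annual Approval is held; a current Annual Certificate is held. But applying paragraph (f): (f) operates — the coverage ratio is 117%, meeting the 88% threshold. So (a) is unavailable.
Exception (b)'s conditions are all satisfied: the report relates to a pending investigation; the baseline figure is 138, less than the 174 limit; a current Tier 4 Waiver is held. However, paragraph (g) must be considered: (g) applies — a current Category F Declaration is held. So (b) is unavailable.
Exception (c)'s conditions are all satisfied: the number of pages in the record is 144, below the 178 limit; the report is an unadopted draft; the report was obtained under a confidentiality agreement. Turning to paragraph (h): (h) is engaged — aggregate throughput is 4,440 units, less than the 4,660 units limit. Exception (c) does not apply.
Exception (d)'s conditions are all satisfied: a current Annual Registration is held; the report names a confidential informant; a current Schedule 4 Certificate is held. Under paragraphs (i)–(n): (i) applies (a current Standing Declaration is held), but yields to (j): (j) operates against (i): the qualifying period is 275 days, below the 285 days limit. (k) would limit (j) — a current General Declaration is held — but (l) sets (k) aside: (l) operates against (k): the compliance score is 37 points, below the 41 points limit. (m) operates (assessed value is $134,000, under the $144,000 limit), but is displaced by (n): (n) operates against (m): the record's age is 10 years, meeting the 10 years threshold. So (d) applies.
All of (e)'s requirements are met (the reference index is 406, under the 416 limit; the registered capacity is 3,050 units, less than the 3,840 units limit). Turning to paragraph (o): (o) is engaged — Beatrix is the subject of the report. So (e) is unavailable.

No — exception (d) applies; the Tessaly Water Board is not required to disclose the report.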